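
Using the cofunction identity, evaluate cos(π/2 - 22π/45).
cos(π/2 - 22π/45) = sin(22π/45) = 0.9994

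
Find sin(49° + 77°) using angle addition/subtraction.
sin(49° + 77°) = sin 49° cos 77° + cos 49° sin 77° = 0.809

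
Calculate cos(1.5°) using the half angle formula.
cos(1.5°) = √((1 + cos 3°)/2) = 0.9997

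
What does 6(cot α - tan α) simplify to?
6(cot α - tan α) = 6(2 cot(2α)) (using Double angle)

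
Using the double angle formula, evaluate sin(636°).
sin(636°) = 2 sin 318° cos 318° = -0.9945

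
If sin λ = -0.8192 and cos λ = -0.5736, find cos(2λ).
cos(2λ) = cos²λ - sin²λ = -0.3421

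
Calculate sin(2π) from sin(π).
sin(2π) = 2 sin π cos π = 0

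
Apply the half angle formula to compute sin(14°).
sin(14°) = √((1 - cos 28°)/2) = 0.2419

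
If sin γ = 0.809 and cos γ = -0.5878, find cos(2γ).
cos(2γ) = cos²γ - sin²γ = -0.309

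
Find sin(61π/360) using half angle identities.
sin(61π/360) = √((1 - cos 61π/180)/2) = 0.5075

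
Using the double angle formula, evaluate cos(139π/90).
cos(139π/90) = cos²139π/180 - sin²139π/180 = 0.1392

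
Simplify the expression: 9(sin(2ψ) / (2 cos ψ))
9(sin(2ψ) / (2 cos ψ)) = 9(sin ψ) (using Double angle)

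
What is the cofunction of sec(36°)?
sec(36°) = csc(90° - 36°) = csc(54°)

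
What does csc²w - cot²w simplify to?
csc²w - cot²w = 1 (using Pythagorean identity)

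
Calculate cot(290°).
cot(290°) = -0.364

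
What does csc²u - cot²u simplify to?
csc²u - cot²u = 1 (using Pythagorean identity)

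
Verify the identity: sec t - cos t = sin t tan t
LHS = 1/cos t - cos t = (1 - cos²t)/cos t = sin²t/cos t = sin t · (sin t/cos t) = sin t tan t = RHS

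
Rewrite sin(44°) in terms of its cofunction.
sin(44°) = cos(90° - 44°) = cos(46°)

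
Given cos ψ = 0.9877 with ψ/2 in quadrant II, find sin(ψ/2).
sin(ψ/2) = ±√((1 - cos ψ)/2); positive since ψ/2 ∈ QII, so sin(ψ/2) = 0.07842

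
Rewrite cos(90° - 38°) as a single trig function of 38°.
cos(90° - 38°) = sin(38°)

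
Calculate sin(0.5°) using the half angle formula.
sin(0.5°) = √((1 - cos 1°)/2) = 0.008727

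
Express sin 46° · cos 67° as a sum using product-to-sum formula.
sin 46° cos 67° = (1/2)[sin(46°+67°) + sin(46°-67°)]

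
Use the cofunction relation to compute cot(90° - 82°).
cot(90° - 82°) = tan(82°) = 7.115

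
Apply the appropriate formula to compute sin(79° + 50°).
sin(79° + 50°) = sin 79° cos 50° + cos 79° sin 50° = 0.7771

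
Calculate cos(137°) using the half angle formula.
cos(137°) = -√((1 + cos 274°)/2) = -0.7314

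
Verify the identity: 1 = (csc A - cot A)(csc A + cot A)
RHS = csc²A - cot²A = (1 + cot²A) - cot²A = 1 = LHS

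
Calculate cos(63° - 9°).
cos(63° - 9°) = cos 63° cos 9° + sin 63° sin 9° = 0.5878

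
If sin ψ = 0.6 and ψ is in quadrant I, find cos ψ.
cos ψ = 0.8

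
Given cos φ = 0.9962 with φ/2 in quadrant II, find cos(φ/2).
cos(φ/2) = ±√((1 + cos φ)/2); negative since φ/2 ∈ QII, so cos(φ/2) = -0.999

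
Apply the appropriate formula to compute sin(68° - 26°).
sin(68° - 26°) = sin 68° cos 26° - cos 68° sin 26° = 0.6691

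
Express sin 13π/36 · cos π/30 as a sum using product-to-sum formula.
sin 13π/36 cos π/30 = (1/2)[sin(13π/36+π/30) + sin(13π/36-π/30)]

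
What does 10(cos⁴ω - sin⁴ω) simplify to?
10(cos⁴ω - sin⁴ω) = 10(cos(2ω)) (using Factoring + double angle)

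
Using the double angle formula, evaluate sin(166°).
sin(166°) = 2 sin 83° cos 83° = 0.2419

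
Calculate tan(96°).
tan(96°) = -9.514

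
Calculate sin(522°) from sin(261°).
sin(522°) = 2 sin 261° cos 261° = 0.309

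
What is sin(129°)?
sin(129°) = 0.7771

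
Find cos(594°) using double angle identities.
cos(594°) = cos²297° - sin²297° = -0.5878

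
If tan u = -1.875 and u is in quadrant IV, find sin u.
sin u = -0.8824 (using tan²u + 1 = sec²u)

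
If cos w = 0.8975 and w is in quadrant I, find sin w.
sin w = 0.441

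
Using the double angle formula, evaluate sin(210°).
sin(210°) = 2 sin 105° cos 105° = -1/2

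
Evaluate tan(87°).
tan(87°) = 19.08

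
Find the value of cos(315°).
cos(315°) = √2/2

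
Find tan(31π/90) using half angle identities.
tan(31π/90) = sin 31π/45 / (1 + cos 31π/45) = 1.881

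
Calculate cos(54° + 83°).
cos(54° + 83°) = cos 54° cos 83° - sin 54° sin 83° = -0.7314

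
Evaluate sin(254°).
sin(254°) = -0.9613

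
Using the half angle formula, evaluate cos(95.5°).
cos(95.5°) = -√((1 + cos 191°)/2) = -0.09585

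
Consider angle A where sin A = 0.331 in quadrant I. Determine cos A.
cos A = √(1 - sin²A) = 0.9436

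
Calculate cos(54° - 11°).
cos(54° - 11°) = cos 54° cos 11° + sin 54° sin 11° = 0.7314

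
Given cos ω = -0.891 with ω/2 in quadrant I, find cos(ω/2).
cos(ω/2) = ±√((1 + cos ω)/2); positive since ω/2 ∈ QI, so cos(ω/2) = 0.2335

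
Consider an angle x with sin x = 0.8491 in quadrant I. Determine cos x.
cos x = √(1 - sin²x) = 0.5282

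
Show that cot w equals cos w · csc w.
RHS = cos w · (1/sin w) = cos w/sin w = cot w = LHS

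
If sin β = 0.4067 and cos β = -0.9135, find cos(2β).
cos(2β) = cos²β - sin²β = 0.6691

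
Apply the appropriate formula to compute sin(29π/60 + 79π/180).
sin(29π/60 + 79π/180) = sin 29π/60 cos 79π/180 + cos 29π/60 sin 79π/180 = 0.2419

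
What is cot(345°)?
cot(345°) = -(2+√3)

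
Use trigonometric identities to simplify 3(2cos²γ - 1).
3(2cos²γ - 1) = 3(cos(2γ)) (using Double angle)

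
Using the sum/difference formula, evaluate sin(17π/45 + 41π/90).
sin(17π/45 + 41π/90) = sin 17π/45 cos 41π/90 + cos 17π/45 sin 41π/90 = 1/2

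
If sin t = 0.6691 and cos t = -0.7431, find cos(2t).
cos(2t) = cos²t - sin²t = 0.1045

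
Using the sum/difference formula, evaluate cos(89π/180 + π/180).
cos(89π/180 + π/180) = cos 89π/180 cos π/180 - sin 89π/180 sin π/180 = 0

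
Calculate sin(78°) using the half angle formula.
sin(78°) = √((1 - cos 156°)/2) = 0.9781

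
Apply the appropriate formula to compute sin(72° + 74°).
sin(72° + 74°) = sin 72° cos 74° + cos 72° sin 74° = 0.5592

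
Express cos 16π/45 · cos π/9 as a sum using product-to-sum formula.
cos 16π/45 cos π/9 = (1/2)[cos(16π/45-π/9) + cos(16π/45+π/9)]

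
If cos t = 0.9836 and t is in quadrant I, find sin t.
sin t = 0.1804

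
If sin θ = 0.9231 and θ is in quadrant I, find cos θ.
cos θ = 0.3846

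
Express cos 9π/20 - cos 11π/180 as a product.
cos 9π/20 - cos 11π/180 = -2 sin(23π/90) sin(7π/36)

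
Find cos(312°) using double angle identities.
cos(312°) = cos²156° - sin²156° = 0.6691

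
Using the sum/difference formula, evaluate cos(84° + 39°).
cos(84° + 39°) = cos 84° cos 39° - sin 84° sin 39° = -0.5446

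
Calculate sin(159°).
sin(159°) = 0.3584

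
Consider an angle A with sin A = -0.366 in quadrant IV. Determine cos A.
cos A = √(1 - sin²A) = 0.9306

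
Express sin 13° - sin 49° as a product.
sin 13° - sin 49° = 2 cos(31°) sin(-18°)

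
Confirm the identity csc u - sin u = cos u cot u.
LHS = 1/sin u - sin u = (1 - sin²u)/sin u = cos²u/sin u = cos u · (cos u/sin u) = cos u cot u = RHS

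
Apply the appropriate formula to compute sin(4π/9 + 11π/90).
sin(4π/9 + 11π/90) = sin 4π/9 cos 11π/90 + cos 4π/9 sin 11π/90 = 0.9781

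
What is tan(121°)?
tan(121°) = -1.664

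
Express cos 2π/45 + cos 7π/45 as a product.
cos 2π/45 + cos 7π/45 = 2 cos(π/10) cos(-π/18)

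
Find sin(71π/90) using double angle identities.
sin(71π/90) = 2 sin 71π/180 cos 71π/180 = 0.6157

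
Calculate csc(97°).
csc(97°) = 1.008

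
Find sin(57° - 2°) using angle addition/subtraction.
sin(57° - 2°) = sin 57° cos 2° - cos 57° sin 2° = 0.8192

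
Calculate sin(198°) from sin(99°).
sin(198°) = 2 sin 99° cos 99° = -0.309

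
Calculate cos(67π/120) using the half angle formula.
cos(67π/120) = -√((1 + cos 67π/60)/2) = -0.1822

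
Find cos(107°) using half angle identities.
cos(107°) = -√((1 + cos 214°)/2) = -0.2924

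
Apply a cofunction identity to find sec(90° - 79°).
sec(90° - 79°) = csc(79°) = 1.019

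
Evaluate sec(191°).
sec(191°) = -1.019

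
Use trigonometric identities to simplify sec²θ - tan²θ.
sec²θ - tan²θ = 1 (using Pythagorean identity)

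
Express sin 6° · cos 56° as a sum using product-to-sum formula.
sin 6° cos 56° = (1/2)[sin(6°+56°) + sin(6°-56°)]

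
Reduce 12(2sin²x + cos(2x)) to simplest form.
12(2sin²x + cos(2x)) = 12 (using Double angle)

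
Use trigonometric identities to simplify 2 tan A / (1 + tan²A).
2 tan A / (1 + tan²A) = sin(2A) (using Double angle)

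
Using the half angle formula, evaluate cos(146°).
cos(146°) = -√((1 + cos 292°)/2) = -0.829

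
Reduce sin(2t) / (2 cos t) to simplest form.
sin(2t) / (2 cos t) = sin t (using Double angle)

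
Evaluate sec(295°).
sec(295°) = 2.366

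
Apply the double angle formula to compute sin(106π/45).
sin(106π/45) = 2 sin 53π/45 cos 53π/45 = 0.8988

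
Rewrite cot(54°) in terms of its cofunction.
cot(54°) = tan(90° - 54°) = tan(36°)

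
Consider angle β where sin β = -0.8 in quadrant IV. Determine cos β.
cos β = √(1 - sin²β) = 0.6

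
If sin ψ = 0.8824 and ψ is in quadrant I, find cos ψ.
cos ψ = 0.4705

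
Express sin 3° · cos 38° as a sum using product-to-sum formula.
sin 3° cos 38° = (1/2)[sin(3°+38°) + sin(3°-38°)]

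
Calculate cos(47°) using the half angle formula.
cos(47°) = √((1 + cos 94°)/2) = 0.682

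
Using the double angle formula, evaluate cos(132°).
cos(132°) = cos²66° - sin²66° = -0.6691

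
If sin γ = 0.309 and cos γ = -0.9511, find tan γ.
tan γ = sin γ / cos γ = -0.3249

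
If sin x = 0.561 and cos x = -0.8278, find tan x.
tan x = sin x / cos x = -0.6777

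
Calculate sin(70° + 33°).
sin(70° + 33°) = sin 70° cos 33° + cos 70° sin 33° = 0.9744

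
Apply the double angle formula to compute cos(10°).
cos(10°) = cos²5° - sin²5° = 0.9848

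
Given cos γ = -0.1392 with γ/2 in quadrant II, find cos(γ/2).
cos(γ/2) = ±√((1 + cos γ)/2); negative since γ/2 ∈ QII, so cos(γ/2) = -0.656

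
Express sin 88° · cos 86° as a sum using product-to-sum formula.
sin 88° cos 86° = (1/2)[sin(88°+86°) + sin(88°-86°)]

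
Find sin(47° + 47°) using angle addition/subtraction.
sin(47° + 47°) = sin 47° cos 47° + cos 47° sin 47° = 0.9976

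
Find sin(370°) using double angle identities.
sin(370°) = 2 sin 185° cos 185° = 0.1736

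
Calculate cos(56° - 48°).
cos(56° - 48°) = cos 56° cos 48° + sin 56° sin 48° = 0.9903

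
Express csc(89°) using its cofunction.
csc(89°) = sec(90° - 89°) = sec(1°)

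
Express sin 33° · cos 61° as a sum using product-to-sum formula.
sin 33° cos 61° = (1/2)[sin(33°+61°) + sin(33°-61°)]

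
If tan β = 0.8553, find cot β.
cot β = 1/tan β = 1.169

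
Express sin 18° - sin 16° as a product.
sin 18° - sin 16° = 2 cos(17°) sin(1°)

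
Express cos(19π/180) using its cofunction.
cos(19π/180) = sin(π/2 - 19π/180) = sin(71π/180)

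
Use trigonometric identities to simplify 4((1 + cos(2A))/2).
4((1 + cos(2A))/2) = 4(cos²A) (using Power reduction)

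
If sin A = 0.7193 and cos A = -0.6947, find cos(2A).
cos(2A) = cos²A - sin²A = -0.03478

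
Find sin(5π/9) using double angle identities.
sin(5π/9) = 2 sin 5π/18 cos 5π/18 = 0.9848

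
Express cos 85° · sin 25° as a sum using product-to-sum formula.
cos 85° sin 25° = (1/2)[sin(85°+25°) - sin(85°-25°)]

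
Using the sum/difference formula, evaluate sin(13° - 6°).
sin(13° - 6°) = sin 13° cos 6° - cos 13° sin 6° = 0.1219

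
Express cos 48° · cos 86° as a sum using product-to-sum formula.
cos 48° cos 86° = (1/2)[cos(48°-86°) + cos(48°+86°)]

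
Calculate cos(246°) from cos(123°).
cos(246°) = cos²123° - sin²123° = -0.4067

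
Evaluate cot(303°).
cot(303°) = -0.6494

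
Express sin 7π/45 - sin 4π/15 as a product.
sin 7π/45 - sin 4π/15 = 2 cos(19π/90) sin(-π/18)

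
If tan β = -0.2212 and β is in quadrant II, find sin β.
sin β = 0.216 (using tan²β + 1 = sec²β)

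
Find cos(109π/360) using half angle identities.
cos(109π/360) = √((1 + cos 109π/180)/2) = 0.5807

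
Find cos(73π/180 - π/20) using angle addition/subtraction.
cos(73π/180 - π/20) = cos 73π/180 cos π/20 + sin 73π/180 sin π/20 = 0.4384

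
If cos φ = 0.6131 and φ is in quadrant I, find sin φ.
sin φ = 0.79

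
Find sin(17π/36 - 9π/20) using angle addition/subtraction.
sin(17π/36 - 9π/20) = sin 17π/36 cos 9π/20 - cos 17π/36 sin 9π/20 = 0.06976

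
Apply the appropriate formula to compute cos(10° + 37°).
cos(10° + 37°) = cos 10° cos 37° - sin 10° sin 37° = 0.682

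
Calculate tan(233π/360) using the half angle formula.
tan(233π/360) = sin 233π/180 / (1 + cos 233π/180) = -2.006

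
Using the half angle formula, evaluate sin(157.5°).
sin(157.5°) = √((1 - cos 315°)/2) = √(2-√2)/2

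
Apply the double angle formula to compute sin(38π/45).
sin(38π/45) = 2 sin 19π/45 cos 19π/45 = 0.4695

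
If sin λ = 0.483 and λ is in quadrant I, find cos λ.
cos λ = 0.8756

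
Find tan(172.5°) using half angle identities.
tan(172.5°) = sin 345° / (1 + cos 345°) = -0.1317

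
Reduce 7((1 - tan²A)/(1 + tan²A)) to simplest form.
7((1 - tan²A)/(1 + tan²A)) = 7(cos(2A)) (using Double angle)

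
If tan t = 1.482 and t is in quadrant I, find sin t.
sin t = 0.8289 (using tan²t + 1 = sec²t)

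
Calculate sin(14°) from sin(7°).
sin(14°) = 2 sin 7° cos 7° = 0.2419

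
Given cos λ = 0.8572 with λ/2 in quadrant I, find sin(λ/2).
sin(λ/2) = ±√((1 - cos λ)/2); positive since λ/2 ∈ QI, so sin(λ/2) = 0.2672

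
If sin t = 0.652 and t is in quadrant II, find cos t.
cos t = -0.7582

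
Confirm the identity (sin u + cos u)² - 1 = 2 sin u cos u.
LHS = sin²u + 2 sin u cos u + cos²u - 1 = (sin²u + cos²u) + 2 sin u cos u - 1 = 1 + 2 sin u cos u - 1 = 2 sin u cos u = RHS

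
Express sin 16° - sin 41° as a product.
sin 16° - sin 41° = 2 cos(28.5°) sin(-12.5°)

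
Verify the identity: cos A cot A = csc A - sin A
RHS = 1/sin A - sin A = (1 - sin²A)/sin A = cos²A/sin A = cos A · (cos A/sin A) = cos A cot A = LHS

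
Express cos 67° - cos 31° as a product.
cos 67° - cos 31° = -2 sin(49°) sin(18°)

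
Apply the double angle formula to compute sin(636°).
sin(636°) = 2 sin 318° cos 318° = -0.9945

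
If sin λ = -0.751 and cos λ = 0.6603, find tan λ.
tan λ = sin λ / cos λ = -1.137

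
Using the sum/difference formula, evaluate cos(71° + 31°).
cos(71° + 31°) = cos 71° cos 31° - sin 71° sin 31° = -0.2079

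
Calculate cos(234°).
cos(234°) = -0.5878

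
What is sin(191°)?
sin(191°) = -0.1908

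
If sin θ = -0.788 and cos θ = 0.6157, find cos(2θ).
cos(2θ) = cos²θ - sin²θ = -0.2419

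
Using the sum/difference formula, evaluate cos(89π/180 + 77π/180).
cos(89π/180 + 77π/180) = cos 89π/180 cos 77π/180 - sin 89π/180 sin 77π/180 = -0.9703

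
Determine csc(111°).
csc(111°) = 1.071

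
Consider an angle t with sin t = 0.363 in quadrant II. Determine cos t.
cos t = ±√(1 - sin²t) = -0.9318 (negative in QII)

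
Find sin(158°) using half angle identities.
sin(158°) = √((1 - cos 316°)/2) = 0.3746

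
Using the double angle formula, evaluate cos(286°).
cos(286°) = 1 - 2sin²143° = 0.2756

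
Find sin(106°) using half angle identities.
sin(106°) = √((1 - cos 212°)/2) = 0.9613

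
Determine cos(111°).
cos(111°) = -0.3584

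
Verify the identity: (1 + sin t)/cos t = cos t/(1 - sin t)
LHS = (1 + sin t)(1 - sin t) / (cos t(1 - sin t)) = (1 - sin²t) / (cos t(1 - sin t)) = cos²t / (cos t(1 - sin t)) = cos t/(1 - sin t) = RHS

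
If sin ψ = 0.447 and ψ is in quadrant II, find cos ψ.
cos ψ = -0.8945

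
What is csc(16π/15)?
csc(16π/15) = -4.81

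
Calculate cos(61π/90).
cos(61π/90) = -0.5299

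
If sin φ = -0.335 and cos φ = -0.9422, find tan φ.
tan φ = sin φ / cos φ = 0.3556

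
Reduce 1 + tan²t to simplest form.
1 + tan²t = sec²t (using Pythagorean identity)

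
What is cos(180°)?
cos(180°) = -1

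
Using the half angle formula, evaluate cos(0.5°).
cos(0.5°) = √((1 + cos 1°)/2) = 1.0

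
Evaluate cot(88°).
cot(88°) = 0.03492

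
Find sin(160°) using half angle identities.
sin(160°) = √((1 - cos 320°)/2) = 0.342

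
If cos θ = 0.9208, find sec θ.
sec θ = 1/cos θ = 1.086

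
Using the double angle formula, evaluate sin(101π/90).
sin(101π/90) = 2 sin 101π/180 cos 101π/180 = -0.3746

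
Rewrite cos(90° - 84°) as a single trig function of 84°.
cos(90° - 84°) = sin(84°)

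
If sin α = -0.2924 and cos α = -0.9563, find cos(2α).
cos(2α) = cos²α - sin²α = 0.829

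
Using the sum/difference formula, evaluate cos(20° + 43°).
cos(20° + 43°) = cos 20° cos 43° - sin 20° sin 43° = 0.454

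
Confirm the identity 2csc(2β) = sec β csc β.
LHS = 2/sin(2β) = 2/(2 sin β cos β) = 1/(sin β cos β) = (1/cos β)(1/sin β) = sec β csc β = RHS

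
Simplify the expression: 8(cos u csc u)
8(cos u csc u) = 8(cot u) (using Reciprocal + quotient)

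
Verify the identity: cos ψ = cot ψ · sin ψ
RHS = (cos ψ/sin ψ) · sin ψ = cos ψ = LHS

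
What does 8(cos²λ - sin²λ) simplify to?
8(cos²λ - sin²λ) = 8(cos(2λ)) (using Double angle)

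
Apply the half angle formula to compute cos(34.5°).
cos(34.5°) = √((1 + cos 69°)/2) = 0.8241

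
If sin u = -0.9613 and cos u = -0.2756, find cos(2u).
cos(2u) = cos²u - sin²u = -0.8481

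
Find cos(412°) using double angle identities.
cos(412°) = 1 - 2sin²206° = 0.6157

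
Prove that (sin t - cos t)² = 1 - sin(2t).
LHS = sin²t - 2 sin t cos t + cos²t = (sin²t + cos²t) - 2 sin t cos t = 1 - sin(2t) = RHS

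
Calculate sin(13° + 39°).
sin(13° + 39°) = sin 13° cos 39° + cos 13° sin 39° = 0.788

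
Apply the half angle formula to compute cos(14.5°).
cos(14.5°) = √((1 + cos 29°)/2) = 0.9681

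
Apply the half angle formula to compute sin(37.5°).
sin(37.5°) = √((1 - cos 75°)/2) = 0.6088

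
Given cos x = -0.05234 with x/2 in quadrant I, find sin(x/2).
sin(x/2) = ±√((1 - cos x)/2); positive since x/2 ∈ QI, so sin(x/2) = 0.7254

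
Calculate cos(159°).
cos(159°) = -0.9336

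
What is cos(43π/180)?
cos(43π/180) = 0.7314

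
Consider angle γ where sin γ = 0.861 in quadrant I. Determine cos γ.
cos γ = √(1 - sin²γ) = 0.5086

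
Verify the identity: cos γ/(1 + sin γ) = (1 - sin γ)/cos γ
RHS = (1 - sin γ)(1 + sin γ) / (cos γ(1 + sin γ)) = (1 - sin²γ) / (cos γ(1 + sin γ)) = cos²γ / (cos γ(1 + sin γ)) = cos γ/(1 + sin γ) = LHS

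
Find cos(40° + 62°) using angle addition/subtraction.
cos(40° + 62°) = cos 40° cos 62° - sin 40° sin 62° = -0.2079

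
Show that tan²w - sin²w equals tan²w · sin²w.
LHS = sin²w/cos²w - sin²w = sin²w(1/cos²w - 1) = sin²w · (1 - cos²w)/cos²w = sin²w · sin²w/cos²w = sin²w · tan²w = RHS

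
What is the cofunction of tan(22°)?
tan(22°) = cot(90° - 22°) = cot(68°)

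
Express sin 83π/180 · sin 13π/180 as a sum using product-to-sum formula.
sin 83π/180 sin 13π/180 = (1/2)[cos(83π/180-13π/180) - cos(83π/180+13π/180)]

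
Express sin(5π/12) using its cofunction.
sin(5π/12) = cos(π/2 - 5π/12) = cos(π/12)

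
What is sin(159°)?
sin(159°) = 0.3584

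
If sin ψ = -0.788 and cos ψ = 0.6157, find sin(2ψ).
sin(2ψ) = 2 sin ψ cos ψ = -0.9703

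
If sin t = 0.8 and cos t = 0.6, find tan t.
tan t = sin t / cos t = 1.333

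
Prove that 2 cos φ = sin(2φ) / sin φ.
RHS = 2 sin φ cos φ / sin φ = 2 cos φ = LHS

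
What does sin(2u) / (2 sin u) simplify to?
sin(2u) / (2 sin u) = cos u (using Double angle)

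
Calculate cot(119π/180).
cot(119π/180) = -0.5543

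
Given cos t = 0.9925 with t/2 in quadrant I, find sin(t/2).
sin(t/2) = ±√((1 - cos t)/2); positive since t/2 ∈ QI, so sin(t/2) = 0.06124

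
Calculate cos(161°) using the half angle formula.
cos(161°) = -√((1 + cos 322°)/2) = -0.9455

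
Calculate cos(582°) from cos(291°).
cos(582°) = cos²291° - sin²291° = -0.7431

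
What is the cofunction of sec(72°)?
sec(72°) = csc(90° - 72°) = csc(18°)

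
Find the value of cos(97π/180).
cos(97π/180) = -0.1219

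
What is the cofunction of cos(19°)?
cos(19°) = sin(90° - 19°) = sin(71°)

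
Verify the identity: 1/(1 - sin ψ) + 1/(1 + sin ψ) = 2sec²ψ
LHS = [(1 + sin ψ) + (1 - sin ψ)] / [(1 - sin ψ)(1 + sin ψ)] = 2/(1 - sin²ψ) = 2/cos²ψ = 2sec²ψ = RHS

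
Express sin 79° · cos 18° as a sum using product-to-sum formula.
sin 79° cos 18° = (1/2)[sin(79°+18°) + sin(79°-18°)]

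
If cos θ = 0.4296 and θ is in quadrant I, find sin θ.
sin θ = 0.903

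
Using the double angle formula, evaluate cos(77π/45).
cos(77π/45) = cos²77π/90 - sin²77π/90 = 0.6157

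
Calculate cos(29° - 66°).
cos(29° - 66°) = cos 29° cos 66° + sin 29° sin 66° = 0.7986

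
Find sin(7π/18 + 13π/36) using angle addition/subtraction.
sin(7π/18 + 13π/36) = sin 7π/18 cos 13π/36 + cos 7π/18 sin 13π/36 = √2/2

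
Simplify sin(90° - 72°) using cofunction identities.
sin(90° - 72°) = cos(72°)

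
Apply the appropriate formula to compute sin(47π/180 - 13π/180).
sin(47π/180 - 13π/180) = sin 47π/180 cos 13π/180 - cos 47π/180 sin 13π/180 = 0.5592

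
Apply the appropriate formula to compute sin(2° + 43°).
sin(2° + 43°) = sin 2° cos 43° + cos 2° sin 43° = √2/2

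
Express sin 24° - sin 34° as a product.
sin 24° - sin 34° = 2 cos(29°) sin(-5°)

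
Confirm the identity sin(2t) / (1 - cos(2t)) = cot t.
LHS = 2 sin t cos t / (2sin²t) = cos t/sin t = cot t = RHS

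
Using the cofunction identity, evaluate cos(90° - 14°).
cos(90° - 14°) = sin(14°) = 0.2419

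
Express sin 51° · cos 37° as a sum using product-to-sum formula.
sin 51° cos 37° = (1/2)[sin(51°+37°) + sin(51°-37°)]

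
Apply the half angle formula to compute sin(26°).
sin(26°) = √((1 - cos 52°)/2) = 0.4384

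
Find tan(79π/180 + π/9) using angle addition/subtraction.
tan(79π/180 + π/9) = (tan 79π/180 + tan π/9)/(1 - tan 79π/180 tan π/9) = -6.314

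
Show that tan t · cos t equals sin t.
LHS = (sin t/cos t) · cos t = sin t = RHS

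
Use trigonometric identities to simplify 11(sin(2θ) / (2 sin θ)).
11(sin(2θ) / (2 sin θ)) = 11(cos θ) (using Double angle)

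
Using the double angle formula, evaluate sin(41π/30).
sin(41π/30) = 2 sin 41π/60 cos 41π/60 = -0.9135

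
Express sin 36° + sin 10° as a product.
sin 36° + sin 10° = 2 sin(23°) cos(13°)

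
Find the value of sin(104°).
sin(104°) = 0.9703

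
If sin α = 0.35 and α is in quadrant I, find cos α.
cos α = 0.9367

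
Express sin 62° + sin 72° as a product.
sin 62° + sin 72° = 2 sin(67°) cos(-5°)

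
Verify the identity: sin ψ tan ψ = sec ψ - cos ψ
RHS = 1/cos ψ - cos ψ = (1 - cos²ψ)/cos ψ = sin²ψ/cos ψ = sin ψ · (sin ψ/cos ψ) = sin ψ tan ψ = LHS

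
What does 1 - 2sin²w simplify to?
1 - 2sin²w = cos(2w) (using Double angle)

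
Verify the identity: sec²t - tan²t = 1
LHS = 1/cos²t - sin²t/cos²t = (1 - sin²t)/cos²t = cos²t/cos²t = 1 = RHS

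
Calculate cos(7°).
cos(7°) = 0.9925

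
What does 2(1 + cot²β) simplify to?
2(1 + cot²β) = 2(csc²β) (using Pythagorean identity)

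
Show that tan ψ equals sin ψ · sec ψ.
RHS = sin ψ · (1/cos ψ) = sin ψ/cos ψ = tan ψ = LHS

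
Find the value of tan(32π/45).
tan(32π/45) = -1.28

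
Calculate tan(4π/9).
tan(4π/9) = 5.671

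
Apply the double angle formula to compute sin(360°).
sin(360°) = 2 sin 180° cos 180° = 0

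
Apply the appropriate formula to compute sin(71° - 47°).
sin(71° - 47°) = sin 71° cos 47° - cos 71° sin 47° = 0.4067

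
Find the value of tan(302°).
tan(302°) = -1.6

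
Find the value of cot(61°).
cot(61°) = 0.5543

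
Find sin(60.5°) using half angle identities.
sin(60.5°) = √((1 - cos 121°)/2) = 0.8704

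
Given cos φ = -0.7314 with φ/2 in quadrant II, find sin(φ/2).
sin(φ/2) = ±√((1 - cos φ)/2); positive since φ/2 ∈ QII, so sin(φ/2) = 0.9304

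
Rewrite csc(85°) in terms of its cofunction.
csc(85°) = sec(90° - 85°) = sec(5°)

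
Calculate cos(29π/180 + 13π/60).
cos(29π/180 + 13π/60) = cos 29π/180 cos 13π/60 - sin 29π/180 sin 13π/60 = 0.3746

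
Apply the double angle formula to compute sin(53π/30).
sin(53π/30) = 2 sin 53π/60 cos 53π/60 = -0.6691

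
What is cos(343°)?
cos(343°) = 0.9563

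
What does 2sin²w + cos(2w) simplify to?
2sin²w + cos(2w) = 1 (using Double angle)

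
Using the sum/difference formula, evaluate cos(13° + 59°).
cos(13° + 59°) = cos 13° cos 59° - sin 13° sin 59° = 0.309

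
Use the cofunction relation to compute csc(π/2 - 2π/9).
csc(π/2 - 2π/9) = sec(2π/9) = 1.305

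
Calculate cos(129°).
cos(129°) = -0.6293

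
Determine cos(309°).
cos(309°) = 0.6293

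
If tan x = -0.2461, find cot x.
cot x = 1/tan x = -4.063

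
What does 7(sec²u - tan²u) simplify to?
7(sec²u - tan²u) = 7 (using Pythagorean identity)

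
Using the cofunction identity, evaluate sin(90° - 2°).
sin(90° - 2°) = cos(2°) = 0.9994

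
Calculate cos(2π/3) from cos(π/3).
cos(2π/3) = cos²π/3 - sin²π/3 = -1/2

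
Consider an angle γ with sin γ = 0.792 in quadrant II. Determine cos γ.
cos γ = ±√(1 - sin²γ) = -0.6105 (negative in QII)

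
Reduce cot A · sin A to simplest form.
cot A · sin A = cos A (using Quotient identity)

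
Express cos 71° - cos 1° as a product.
cos 71° - cos 1° = -2 sin(36°) sin(35°)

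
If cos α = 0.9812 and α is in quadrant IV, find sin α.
sin α = -0.193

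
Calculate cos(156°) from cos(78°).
cos(156°) = 2cos²78° - 1 = -0.9135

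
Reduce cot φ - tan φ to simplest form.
cot φ - tan φ = 2 cot(2φ) (using Double angle)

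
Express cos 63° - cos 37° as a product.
cos 63° - cos 37° = -2 sin(50°) sin(13°)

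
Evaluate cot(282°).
cot(282°) = -0.2126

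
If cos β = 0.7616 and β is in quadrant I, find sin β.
sin β = 0.648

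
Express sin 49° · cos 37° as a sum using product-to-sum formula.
sin 49° cos 37° = (1/2)[sin(49°+37°) + sin(49°-37°)]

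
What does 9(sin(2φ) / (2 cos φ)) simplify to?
9(sin(2φ) / (2 cos φ)) = 9(sin φ) (using Double angle)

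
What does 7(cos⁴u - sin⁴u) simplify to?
7(cos⁴u - sin⁴u) = 7(cos(2u)) (using Factoring + double angle)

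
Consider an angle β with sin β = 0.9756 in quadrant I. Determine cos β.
cos β = √(1 - sin²β) = 0.2196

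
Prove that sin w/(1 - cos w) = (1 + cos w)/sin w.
LHS = sin w(1 + cos w) / ((1 - cos w)(1 + cos w)) = sin w(1 + cos w) / (1 - cos²w) = sin w(1 + cos w) / sin²w = (1 + cos w)/sin w = RHS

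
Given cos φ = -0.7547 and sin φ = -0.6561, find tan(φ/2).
tan(φ/2) = sin φ / (1 + cos φ) = -2.675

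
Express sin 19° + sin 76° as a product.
sin 19° + sin 76° = 2 sin(47.5°) cos(-28.5°)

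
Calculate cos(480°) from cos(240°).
cos(480°) = 1 - 2sin²240° = -1/2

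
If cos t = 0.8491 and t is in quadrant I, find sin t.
sin t = 0.5282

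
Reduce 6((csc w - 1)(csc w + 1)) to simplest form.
6((csc w - 1)(csc w + 1)) = 6(cot²w) (using Diff. of squares)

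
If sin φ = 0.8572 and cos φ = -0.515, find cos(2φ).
cos(2φ) = cos²φ - sin²φ = -0.4696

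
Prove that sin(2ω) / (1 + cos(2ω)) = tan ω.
LHS = 2 sin ω cos ω / (2cos²ω) = sin ω/cos ω = tan ω = RHS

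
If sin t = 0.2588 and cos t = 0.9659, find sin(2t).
sin(2t) = 2 sin t cos t = 0.4999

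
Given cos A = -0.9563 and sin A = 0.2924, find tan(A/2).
tan(A/2) = sin A / (1 + cos A) = 6.691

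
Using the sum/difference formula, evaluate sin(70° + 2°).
sin(70° + 2°) = sin 70° cos 2° + cos 70° sin 2° = 0.9511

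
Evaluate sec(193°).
sec(193°) = -1.026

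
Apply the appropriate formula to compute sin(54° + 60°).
sin(54° + 60°) = sin 54° cos 60° + cos 54° sin 60° = 0.9135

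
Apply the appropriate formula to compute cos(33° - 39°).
cos(33° - 39°) = cos 33° cos 39° + sin 33° sin 39° = 0.9945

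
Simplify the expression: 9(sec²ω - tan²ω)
9(sec²ω - tan²ω) = 9 (using Pythagorean identity)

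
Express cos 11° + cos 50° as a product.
cos 11° + cos 50° = 2 cos(30.5°) cos(-19.5°)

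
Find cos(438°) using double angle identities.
cos(438°) = cos²219° - sin²219° = 0.2079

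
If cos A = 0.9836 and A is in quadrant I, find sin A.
sin A = 0.1804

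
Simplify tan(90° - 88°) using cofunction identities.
tan(90° - 88°) = cot(88°)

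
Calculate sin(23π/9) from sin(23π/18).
sin(23π/9) = 2 sin 23π/18 cos 23π/18 = 0.9848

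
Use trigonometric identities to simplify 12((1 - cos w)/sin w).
12((1 - cos w)/sin w) = 12(tan(w/2)) (using Half angle)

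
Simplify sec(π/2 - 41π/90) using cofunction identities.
sec(π/2 - 41π/90) = csc(41π/90)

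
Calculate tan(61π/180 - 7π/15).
tan(61π/180 - 7π/15) = (tan 61π/180 - tan 7π/15)/(1 + tan 61π/180 tan 7π/15) = -0.4245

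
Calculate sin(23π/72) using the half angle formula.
sin(23π/72) = √((1 - cos 23π/36)/2) = 0.8434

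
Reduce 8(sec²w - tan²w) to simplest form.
8(sec²w - tan²w) = 8 (using Pythagorean identity)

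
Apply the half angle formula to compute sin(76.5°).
sin(76.5°) = √((1 - cos 153°)/2) = 0.9724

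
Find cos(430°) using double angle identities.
cos(430°) = cos²215° - sin²215° = 0.342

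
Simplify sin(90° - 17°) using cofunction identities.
sin(90° - 17°) = cos(17°)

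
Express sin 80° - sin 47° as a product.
sin 80° - sin 47° = 2 cos(63.5°) sin(16.5°)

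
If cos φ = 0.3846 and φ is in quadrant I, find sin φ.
sin φ = 0.9231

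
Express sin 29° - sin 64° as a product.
sin 29° - sin 64° = 2 cos(46.5°) sin(-17.5°)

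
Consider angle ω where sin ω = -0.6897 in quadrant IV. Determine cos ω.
cos ω = √(1 - sin²ω) = 0.7241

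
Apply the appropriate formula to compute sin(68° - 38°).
sin(68° - 38°) = sin 68° cos 38° - cos 68° sin 38° = 1/2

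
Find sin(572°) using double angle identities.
sin(572°) = 2 sin 286° cos 286° = -0.5299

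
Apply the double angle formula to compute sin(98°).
sin(98°) = 2 sin 49° cos 49° = 0.9903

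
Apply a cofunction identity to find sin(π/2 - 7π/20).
sin(π/2 - 7π/20) = cos(7π/20) = 0.454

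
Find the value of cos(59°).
cos(59°) = 0.515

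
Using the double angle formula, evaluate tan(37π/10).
tan(37π/10) = 2 tan 37π/20 / (1 - tan²37π/20) = -1.376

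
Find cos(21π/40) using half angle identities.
cos(21π/40) = -√((1 + cos 21π/20)/2) = -0.07846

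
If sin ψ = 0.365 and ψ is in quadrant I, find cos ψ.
cos ψ = 0.931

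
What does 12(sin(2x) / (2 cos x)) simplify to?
12(sin(2x) / (2 cos x)) = 12(sin x) (using Double angle)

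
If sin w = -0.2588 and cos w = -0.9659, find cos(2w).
cos(2w) = cos²w - sin²w = 0.866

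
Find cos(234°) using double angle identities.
cos(234°) = cos²117° - sin²117° = -0.5878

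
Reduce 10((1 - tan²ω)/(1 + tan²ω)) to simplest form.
10((1 - tan²ω)/(1 + tan²ω)) = 10(cos(2ω)) (using Double angle)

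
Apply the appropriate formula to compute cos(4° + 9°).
cos(4° + 9°) = cos 4° cos 9° - sin 4° sin 9° = 0.9744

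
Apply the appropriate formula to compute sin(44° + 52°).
sin(44° + 52°) = sin 44° cos 52° + cos 44° sin 52° = 0.9945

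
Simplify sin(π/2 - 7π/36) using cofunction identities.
sin(π/2 - 7π/36) = cos(7π/36)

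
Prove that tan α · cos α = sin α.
LHS = (sin α/cos α) · cos α = sin α = RHS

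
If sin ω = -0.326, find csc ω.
csc ω = 1/sin ω = -3.067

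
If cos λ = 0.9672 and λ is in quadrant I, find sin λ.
sin λ = 0.254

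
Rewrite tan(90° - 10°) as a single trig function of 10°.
tan(90° - 10°) = cot(10°)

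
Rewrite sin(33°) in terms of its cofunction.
sin(33°) = cos(90° - 33°) = cos(57°)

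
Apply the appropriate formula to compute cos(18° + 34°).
cos(18° + 34°) = cos 18° cos 34° - sin 18° sin 34° = 0.6157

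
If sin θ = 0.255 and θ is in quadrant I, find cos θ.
cos θ = 0.9669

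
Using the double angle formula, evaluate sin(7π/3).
sin(7π/3) = 2 sin 7π/6 cos 7π/6 = √3/2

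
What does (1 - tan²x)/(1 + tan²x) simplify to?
(1 - tan²x)/(1 + tan²x) = cos(2x) (using Double angle)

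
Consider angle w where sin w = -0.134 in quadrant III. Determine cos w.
cos w = ±√(1 - sin²w) = -0.991 (negative in QIII)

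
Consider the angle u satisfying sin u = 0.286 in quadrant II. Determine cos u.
cos u = ±√(1 - sin²u) = -0.9582 (negative in QII)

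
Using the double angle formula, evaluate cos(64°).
cos(64°) = cos²32° - sin²32° = 0.4384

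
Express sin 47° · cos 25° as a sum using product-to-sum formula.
sin 47° cos 25° = (1/2)[sin(47°+25°) + sin(47°-25°)]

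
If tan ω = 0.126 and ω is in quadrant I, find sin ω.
sin ω = 0.125 (using tan²ω + 1 = sec²ω)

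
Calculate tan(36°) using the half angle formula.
tan(36°) = sin 72° / (1 + cos 72°) = 0.7265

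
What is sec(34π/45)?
sec(34π/45) = -1.39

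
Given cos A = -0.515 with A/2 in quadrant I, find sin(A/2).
sin(A/2) = ±√((1 - cos A)/2); positive since A/2 ∈ QI, so sin(A/2) = 0.8703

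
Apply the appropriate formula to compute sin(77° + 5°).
sin(77° + 5°) = sin 77° cos 5° + cos 77° sin 5° = 0.9903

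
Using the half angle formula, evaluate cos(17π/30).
cos(17π/30) = -√((1 + cos 17π/15)/2) = -0.2079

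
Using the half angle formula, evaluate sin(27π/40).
sin(27π/40) = √((1 - cos 27π/20)/2) = 0.8526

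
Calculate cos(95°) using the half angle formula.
cos(95°) = -√((1 + cos 190°)/2) = -0.08716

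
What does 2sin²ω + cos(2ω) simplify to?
2sin²ω + cos(2ω) = 1 (using Double angle)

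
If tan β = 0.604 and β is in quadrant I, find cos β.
cos β = 0.856 (using tan²β + 1 = sec²β)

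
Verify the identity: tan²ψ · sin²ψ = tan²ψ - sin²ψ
RHS = sin²ψ/cos²ψ - sin²ψ = sin²ψ(1/cos²ψ - 1) = sin²ψ · (1 - cos²ψ)/cos²ψ = sin²ψ · sin²ψ/cos²ψ = sin²ψ · tan²ψ = LHS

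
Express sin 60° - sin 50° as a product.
sin 60° - sin 50° = 2 cos(55°) sin(5°)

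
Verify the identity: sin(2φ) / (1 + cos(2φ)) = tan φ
LHS = 2 sin φ cos φ / (2cos²φ) = sin φ/cos φ = tan φ = RHS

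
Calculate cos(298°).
cos(298°) = 0.4695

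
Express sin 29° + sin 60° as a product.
sin 29° + sin 60° = 2 sin(44.5°) cos(-15.5°)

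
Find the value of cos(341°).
cos(341°) = 0.9455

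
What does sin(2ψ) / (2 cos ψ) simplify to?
sin(2ψ) / (2 cos ψ) = sin ψ (using Double angle)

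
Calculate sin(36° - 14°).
sin(36° - 14°) = sin 36° cos 14° - cos 36° sin 14° = 0.3746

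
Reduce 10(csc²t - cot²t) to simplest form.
10(csc²t - cot²t) = 10 (using Pythagorean identity)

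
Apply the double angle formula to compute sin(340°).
sin(340°) = 2 sin 170° cos 170° = -0.342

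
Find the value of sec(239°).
sec(239°) = -1.942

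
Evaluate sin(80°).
sin(80°) = 0.9848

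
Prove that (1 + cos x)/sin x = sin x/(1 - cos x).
RHS = sin x(1 + cos x) / ((1 - cos x)(1 + cos x)) = sin x(1 + cos x) / (1 - cos²x) = sin x(1 + cos x) / sin²x = (1 + cos x)/sin x = LHS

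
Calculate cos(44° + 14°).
cos(44° + 14°) = cos 44° cos 14° - sin 44° sin 14° = 0.5299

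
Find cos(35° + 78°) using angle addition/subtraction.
cos(35° + 78°) = cos 35° cos 78° - sin 35° sin 78° = -0.3907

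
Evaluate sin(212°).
sin(212°) = -0.5299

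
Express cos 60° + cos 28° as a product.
cos 60° + cos 28° = 2 cos(44°) cos(16°)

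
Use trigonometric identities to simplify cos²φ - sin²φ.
cos²φ - sin²φ = cos(2φ) (using Double angle)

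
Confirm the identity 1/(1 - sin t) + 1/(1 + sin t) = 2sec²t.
LHS = [(1 + sin t) + (1 - sin t)] / [(1 - sin t)(1 + sin t)] = 2/(1 - sin²t) = 2/cos²t = 2sec²t = RHS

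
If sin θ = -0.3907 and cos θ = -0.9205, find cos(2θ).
cos(2θ) = cos²θ - sin²θ = 0.6947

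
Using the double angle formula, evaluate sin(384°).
sin(384°) = 2 sin 192° cos 192° = 0.4067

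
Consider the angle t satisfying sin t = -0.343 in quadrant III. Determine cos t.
cos t = ±√(1 - sin²t) = -0.9393 (negative in QIII)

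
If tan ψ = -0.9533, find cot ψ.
cot ψ = 1/tan ψ = -1.049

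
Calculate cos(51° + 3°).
cos(51° + 3°) = cos 51° cos 3° - sin 51° sin 3° = 0.5878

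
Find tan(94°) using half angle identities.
tan(94°) = sin 188° / (1 + cos 188°) = -14.3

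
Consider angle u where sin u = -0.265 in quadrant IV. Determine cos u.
cos u = √(1 - sin²u) = 0.9642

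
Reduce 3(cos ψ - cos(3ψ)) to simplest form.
3(cos ψ - cos(3ψ)) = 3(2 sin(2ψ) sin ψ) (using Sum-to-product)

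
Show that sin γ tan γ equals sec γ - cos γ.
RHS = 1/cos γ - cos γ = (1 - cos²γ)/cos γ = sin²γ/cos γ = sin γ · (sin γ/cos γ) = sin γ tan γ = LHS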